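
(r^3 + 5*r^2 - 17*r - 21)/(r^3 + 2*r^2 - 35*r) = (r^2 - 2*r - 3)/(r*(r - 5))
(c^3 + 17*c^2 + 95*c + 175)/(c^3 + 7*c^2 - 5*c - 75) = (c + 7)/(c - 3)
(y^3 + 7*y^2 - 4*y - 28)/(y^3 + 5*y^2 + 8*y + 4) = (y^2 + 5*y - 14)/(y^2 + 3*y + 2)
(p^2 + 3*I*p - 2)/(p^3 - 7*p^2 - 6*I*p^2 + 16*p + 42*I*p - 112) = (p + I)/(p^2 - p*(7 + 8*I) + 56*I)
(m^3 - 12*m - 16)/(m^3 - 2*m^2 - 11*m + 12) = (m^2 + 4*m + 4)/(m^2 + 2*m - 3)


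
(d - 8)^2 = d^2 - 16*d + 64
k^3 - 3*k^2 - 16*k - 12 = (k - 6)*(k + 1)*(k + 2)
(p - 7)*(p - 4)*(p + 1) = p^3 - 10*p^2 + 17*p + 28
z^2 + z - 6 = (z - 2)*(z + 3)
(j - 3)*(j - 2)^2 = j^3 - 7*j^2 + 16*j - 12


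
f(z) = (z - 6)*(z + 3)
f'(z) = 2*z - 3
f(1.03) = -20.03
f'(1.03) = -0.94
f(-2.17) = -6.78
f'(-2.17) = -7.34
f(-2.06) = -7.58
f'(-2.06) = -7.12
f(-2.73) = -2.36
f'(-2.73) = -8.46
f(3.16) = -17.49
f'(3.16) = 3.32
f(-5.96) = 35.40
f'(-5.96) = -14.92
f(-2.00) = -8.00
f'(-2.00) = -7.00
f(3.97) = -14.15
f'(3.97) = 4.94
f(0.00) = -18.00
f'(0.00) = -3.00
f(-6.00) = 36.00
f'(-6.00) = -15.00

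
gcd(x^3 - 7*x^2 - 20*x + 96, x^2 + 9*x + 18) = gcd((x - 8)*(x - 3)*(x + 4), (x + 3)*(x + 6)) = 1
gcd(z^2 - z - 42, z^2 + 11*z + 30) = z + 6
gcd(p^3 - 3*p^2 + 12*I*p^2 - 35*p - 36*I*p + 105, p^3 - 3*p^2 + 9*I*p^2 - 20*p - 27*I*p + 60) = p^2 + p*(-3 + 5*I) - 15*I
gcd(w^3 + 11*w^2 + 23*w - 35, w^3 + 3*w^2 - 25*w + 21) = w^2 + 6*w - 7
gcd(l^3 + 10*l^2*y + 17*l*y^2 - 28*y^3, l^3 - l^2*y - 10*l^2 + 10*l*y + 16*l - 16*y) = -l + y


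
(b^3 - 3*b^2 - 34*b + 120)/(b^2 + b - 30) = b - 4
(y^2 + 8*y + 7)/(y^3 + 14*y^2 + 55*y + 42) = 1/(y + 6)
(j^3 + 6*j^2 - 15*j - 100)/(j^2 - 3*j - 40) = (j^2 + j - 20)/(j - 8)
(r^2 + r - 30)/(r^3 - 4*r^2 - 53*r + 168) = (r^2 + r - 30)/(r^3 - 4*r^2 - 53*r + 168)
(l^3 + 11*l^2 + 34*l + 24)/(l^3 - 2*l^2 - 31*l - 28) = (l + 6)/(l - 7)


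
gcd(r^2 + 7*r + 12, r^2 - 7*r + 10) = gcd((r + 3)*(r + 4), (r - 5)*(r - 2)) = 1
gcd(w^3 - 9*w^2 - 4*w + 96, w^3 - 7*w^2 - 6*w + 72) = w^2 - w - 12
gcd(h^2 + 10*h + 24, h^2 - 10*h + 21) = 1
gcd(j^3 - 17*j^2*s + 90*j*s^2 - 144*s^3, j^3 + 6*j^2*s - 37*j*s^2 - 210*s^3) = -j + 6*s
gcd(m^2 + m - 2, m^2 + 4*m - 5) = m - 1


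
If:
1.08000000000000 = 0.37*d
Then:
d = 2.92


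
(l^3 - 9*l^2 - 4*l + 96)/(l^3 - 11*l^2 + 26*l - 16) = (l^2 - l - 12)/(l^2 - 3*l + 2)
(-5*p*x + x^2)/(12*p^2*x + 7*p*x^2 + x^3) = (-5*p + x)/(12*p^2 + 7*p*x + x^2)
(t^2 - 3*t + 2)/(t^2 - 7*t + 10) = (t - 1)/(t - 5)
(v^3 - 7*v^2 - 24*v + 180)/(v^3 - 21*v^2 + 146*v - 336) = (v^2 - v - 30)/(v^2 - 15*v + 56)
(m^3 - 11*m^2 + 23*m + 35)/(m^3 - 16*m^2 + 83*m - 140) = (m + 1)/(m - 4)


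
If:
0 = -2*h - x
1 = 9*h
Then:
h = 1/9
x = -2/9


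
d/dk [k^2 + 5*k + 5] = 2*k + 5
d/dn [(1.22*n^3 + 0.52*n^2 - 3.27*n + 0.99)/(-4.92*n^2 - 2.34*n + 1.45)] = (-6.0024*n^4 - 5.7096*n^3 - 11.9982*n^2 + 11.2496*n - 2.4249)/(24.2064*n^4 + 23.0256*n^3 - 8.7924*n^2 - 6.786*n + 2.1025)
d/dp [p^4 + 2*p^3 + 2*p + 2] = 4*p^3 + 6*p^2 + 2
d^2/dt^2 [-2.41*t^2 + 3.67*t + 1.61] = -4.82000000000000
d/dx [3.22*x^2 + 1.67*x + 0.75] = 6.44*x + 1.67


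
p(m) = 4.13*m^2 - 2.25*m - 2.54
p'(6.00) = 47.31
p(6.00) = 132.64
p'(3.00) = 22.53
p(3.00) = 27.88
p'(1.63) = 11.21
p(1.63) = 4.77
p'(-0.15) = -3.49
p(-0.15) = -2.11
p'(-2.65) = -24.14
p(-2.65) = 32.43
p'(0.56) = 2.38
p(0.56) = -2.50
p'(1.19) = 7.58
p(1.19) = 0.63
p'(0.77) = 4.11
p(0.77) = -1.82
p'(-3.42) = -30.50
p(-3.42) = 53.46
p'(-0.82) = -9.02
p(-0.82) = 2.08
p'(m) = 8.26*m - 2.25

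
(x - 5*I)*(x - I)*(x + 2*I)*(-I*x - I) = -I*x^4 - 4*x^3 - I*x^3 - 4*x^2 - 7*I*x^2 - 10*x - 7*I*x - 10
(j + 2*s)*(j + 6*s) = j^2 + 8*j*s + 12*s^2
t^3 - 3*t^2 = t^2*(t - 3)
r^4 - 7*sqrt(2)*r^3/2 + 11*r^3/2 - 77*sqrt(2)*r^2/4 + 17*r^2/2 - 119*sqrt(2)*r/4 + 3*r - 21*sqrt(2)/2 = (r + 1/2)*(r + 2)*(r + 3)*(r - 7*sqrt(2)/2)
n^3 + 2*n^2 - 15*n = n*(n - 3)*(n + 5)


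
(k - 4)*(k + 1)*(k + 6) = k^3 + 3*k^2 - 22*k - 24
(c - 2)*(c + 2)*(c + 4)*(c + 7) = c^4 + 11*c^3 + 24*c^2 - 44*c - 112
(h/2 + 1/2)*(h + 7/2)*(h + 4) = h^3/2 + 17*h^2/4 + 43*h/4 + 7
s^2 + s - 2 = (s - 1)*(s + 2)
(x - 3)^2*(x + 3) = x^3 - 3*x^2 - 9*x + 27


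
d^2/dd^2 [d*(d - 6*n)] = 2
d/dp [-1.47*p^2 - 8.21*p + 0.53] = -2.94*p - 8.21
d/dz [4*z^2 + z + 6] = 8*z + 1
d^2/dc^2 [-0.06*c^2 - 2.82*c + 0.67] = -0.120000000000000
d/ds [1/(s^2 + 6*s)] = 2*(-s - 3)/(s^2*(s + 6)^2)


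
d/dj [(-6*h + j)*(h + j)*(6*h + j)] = -36*h^2 + 2*h*j + 3*j^2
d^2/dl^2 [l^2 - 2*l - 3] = 2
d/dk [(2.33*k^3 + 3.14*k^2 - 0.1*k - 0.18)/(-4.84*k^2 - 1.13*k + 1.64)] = (-11.2772*k^4 - 5.2658*k^3 + 7.4314*k^2 + 8.5568*k - 0.3674)/(23.4256*k^4 + 10.9384*k^3 - 14.5983*k^2 - 3.7064*k + 2.6896)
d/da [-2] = 0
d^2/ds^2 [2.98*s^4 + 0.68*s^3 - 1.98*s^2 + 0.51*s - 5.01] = 35.76*s^2 + 4.08*s - 3.96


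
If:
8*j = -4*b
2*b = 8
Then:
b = 4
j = -2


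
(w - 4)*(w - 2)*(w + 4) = w^3 - 2*w^2 - 16*w + 32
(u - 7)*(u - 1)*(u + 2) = u^3 - 6*u^2 - 9*u + 14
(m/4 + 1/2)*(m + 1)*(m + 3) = m^3/4 + 3*m^2/2 + 11*m/4 + 3/2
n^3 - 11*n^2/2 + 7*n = n*(n - 7/2)*(n - 2)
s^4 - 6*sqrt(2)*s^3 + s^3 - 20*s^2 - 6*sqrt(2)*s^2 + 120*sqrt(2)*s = s*(s - 4)*(s + 5)*(s - 6*sqrt(2))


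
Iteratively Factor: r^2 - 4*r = (r)*(r - 4)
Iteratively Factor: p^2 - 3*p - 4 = (p + 1)*(p - 4)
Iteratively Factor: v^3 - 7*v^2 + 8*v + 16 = (v + 1)*(v^2 - 8*v + 16) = (v - 4)*(v + 1)*(v - 4)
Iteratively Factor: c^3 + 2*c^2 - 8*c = (c)*(c^2 + 2*c - 8) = c*(c + 4)*(c - 2)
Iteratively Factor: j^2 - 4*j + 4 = (j - 2)*(j - 2)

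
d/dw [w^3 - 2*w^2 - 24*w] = 3*w^2 - 4*w - 24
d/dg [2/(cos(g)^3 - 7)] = 6*sin(g)*cos(g)^2/(cos(g)^3 - 7)^2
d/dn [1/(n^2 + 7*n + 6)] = (-2*n - 7)/(n^2 + 7*n + 6)^2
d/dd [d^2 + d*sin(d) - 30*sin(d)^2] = d*cos(d) + 2*d + sin(d) - 30*sin(2*d)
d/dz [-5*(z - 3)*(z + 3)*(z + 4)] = -15*z^2 - 40*z + 45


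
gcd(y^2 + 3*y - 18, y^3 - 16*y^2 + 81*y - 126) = y - 3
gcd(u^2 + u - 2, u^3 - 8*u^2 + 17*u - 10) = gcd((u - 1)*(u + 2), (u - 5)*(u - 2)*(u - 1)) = u - 1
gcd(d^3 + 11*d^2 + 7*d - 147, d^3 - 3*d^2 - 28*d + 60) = 1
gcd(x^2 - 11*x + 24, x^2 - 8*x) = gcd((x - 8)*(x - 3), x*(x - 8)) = x - 8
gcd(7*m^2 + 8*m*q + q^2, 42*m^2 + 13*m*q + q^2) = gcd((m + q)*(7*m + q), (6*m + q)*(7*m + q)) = 7*m + q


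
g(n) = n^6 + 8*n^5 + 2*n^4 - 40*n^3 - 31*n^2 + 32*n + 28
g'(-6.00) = -460.00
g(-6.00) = -5600.00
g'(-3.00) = 704.00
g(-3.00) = -320.00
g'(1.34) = -92.41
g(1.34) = -34.23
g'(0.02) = 30.71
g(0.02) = 28.63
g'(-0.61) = 28.38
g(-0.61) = 5.68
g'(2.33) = 928.22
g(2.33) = 196.62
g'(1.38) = -85.96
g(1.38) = -37.80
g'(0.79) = -70.50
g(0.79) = 17.70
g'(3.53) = 8169.39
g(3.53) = 4625.53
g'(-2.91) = 615.43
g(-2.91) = -260.67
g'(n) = 6*n^5 + 40*n^4 + 8*n^3 - 120*n^2 - 62*n + 32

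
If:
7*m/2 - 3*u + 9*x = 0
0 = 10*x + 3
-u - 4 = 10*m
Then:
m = -93/335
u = -82/67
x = -3/10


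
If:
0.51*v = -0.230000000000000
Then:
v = -0.45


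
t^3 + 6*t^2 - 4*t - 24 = (t - 2)*(t + 2)*(t + 6)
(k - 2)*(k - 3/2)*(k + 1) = k^3 - 5*k^2/2 - k/2 + 3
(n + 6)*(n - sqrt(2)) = n^2 - sqrt(2)*n + 6*n - 6*sqrt(2)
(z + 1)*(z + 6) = z^2 + 7*z + 6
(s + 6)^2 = s^2 + 12*s + 36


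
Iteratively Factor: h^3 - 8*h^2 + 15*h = (h - 3)*(h^2 - 5*h) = (h - 5)*(h - 3)*(h)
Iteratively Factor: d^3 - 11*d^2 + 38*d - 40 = (d - 2)*(d^2 - 9*d + 20) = (d - 5)*(d - 2)*(d - 4)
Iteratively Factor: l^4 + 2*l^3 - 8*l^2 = (l + 4)*(l^3 - 2*l^2) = l*(l + 4)*(l^2 - 2*l) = l*(l - 2)*(l + 4)*(l)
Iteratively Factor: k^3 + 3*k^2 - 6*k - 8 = (k + 4)*(k^2 - k - 2) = (k + 1)*(k + 4)*(k - 2)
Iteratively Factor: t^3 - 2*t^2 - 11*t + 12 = (t + 3)*(t^2 - 5*t + 4) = (t - 4)*(t + 3)*(t - 1)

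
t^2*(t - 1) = t^3 - t^2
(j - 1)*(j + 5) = j^2 + 4*j - 5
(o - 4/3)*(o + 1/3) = o^2 - o - 4/9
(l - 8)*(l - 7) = l^2 - 15*l + 56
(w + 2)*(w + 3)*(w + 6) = w^3 + 11*w^2 + 36*w + 36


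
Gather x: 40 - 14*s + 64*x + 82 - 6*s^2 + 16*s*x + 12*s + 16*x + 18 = -6*s^2 - 2*s + x*(16*s + 80) + 140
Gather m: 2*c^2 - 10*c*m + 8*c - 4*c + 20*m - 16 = 2*c^2 + 4*c + m*(20 - 10*c) - 16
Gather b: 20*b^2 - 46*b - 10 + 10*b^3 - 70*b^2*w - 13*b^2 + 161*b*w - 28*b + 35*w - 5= 10*b^3 + b^2*(7 - 70*w) + b*(161*w - 74) + 35*w - 15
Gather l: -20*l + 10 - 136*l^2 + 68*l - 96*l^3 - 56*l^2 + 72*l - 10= -96*l^3 - 192*l^2 + 120*l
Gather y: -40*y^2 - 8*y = -40*y^2 - 8*y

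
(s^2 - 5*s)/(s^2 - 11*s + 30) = s/(s - 6)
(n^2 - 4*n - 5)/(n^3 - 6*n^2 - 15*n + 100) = (n + 1)/(n^2 - n - 20)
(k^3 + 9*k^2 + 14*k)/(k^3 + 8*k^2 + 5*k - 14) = k/(k - 1)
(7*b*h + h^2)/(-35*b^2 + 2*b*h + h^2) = -h/(5*b - h)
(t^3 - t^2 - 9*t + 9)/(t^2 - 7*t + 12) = (t^2 + 2*t - 3)/(t - 4)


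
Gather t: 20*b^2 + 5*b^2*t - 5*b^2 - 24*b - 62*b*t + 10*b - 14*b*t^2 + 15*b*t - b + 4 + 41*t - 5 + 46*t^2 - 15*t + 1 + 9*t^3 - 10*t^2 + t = 15*b^2 - 15*b + 9*t^3 + t^2*(36 - 14*b) + t*(5*b^2 - 47*b + 27)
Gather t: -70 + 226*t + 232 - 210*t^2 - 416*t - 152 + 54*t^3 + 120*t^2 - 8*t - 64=54*t^3 - 90*t^2 - 198*t - 54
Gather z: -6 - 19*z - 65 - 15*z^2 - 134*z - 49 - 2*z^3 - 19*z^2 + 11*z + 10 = -2*z^3 - 34*z^2 - 142*z - 110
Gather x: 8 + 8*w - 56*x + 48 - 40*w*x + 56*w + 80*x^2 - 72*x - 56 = 64*w + 80*x^2 + x*(-40*w - 128)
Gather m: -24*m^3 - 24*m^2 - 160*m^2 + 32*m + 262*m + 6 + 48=-24*m^3 - 184*m^2 + 294*m + 54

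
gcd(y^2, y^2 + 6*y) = y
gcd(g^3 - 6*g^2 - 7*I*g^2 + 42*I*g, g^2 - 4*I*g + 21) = g - 7*I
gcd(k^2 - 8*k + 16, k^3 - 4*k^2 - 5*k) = 1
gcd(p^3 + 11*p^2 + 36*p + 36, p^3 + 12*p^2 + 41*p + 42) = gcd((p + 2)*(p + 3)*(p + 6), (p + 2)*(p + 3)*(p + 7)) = p^2 + 5*p + 6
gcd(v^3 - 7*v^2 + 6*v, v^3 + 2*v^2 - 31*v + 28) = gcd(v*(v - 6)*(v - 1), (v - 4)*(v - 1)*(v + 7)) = v - 1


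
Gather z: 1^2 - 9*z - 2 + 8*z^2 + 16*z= 8*z^2 + 7*z - 1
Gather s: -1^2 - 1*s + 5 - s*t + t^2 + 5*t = s*(-t - 1) + t^2 + 5*t + 4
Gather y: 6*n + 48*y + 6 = 6*n + 48*y + 6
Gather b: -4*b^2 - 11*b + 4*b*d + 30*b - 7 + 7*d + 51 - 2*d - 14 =-4*b^2 + b*(4*d + 19) + 5*d + 30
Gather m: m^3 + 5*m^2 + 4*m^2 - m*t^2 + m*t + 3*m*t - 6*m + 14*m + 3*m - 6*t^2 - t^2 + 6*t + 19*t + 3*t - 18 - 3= m^3 + 9*m^2 + m*(-t^2 + 4*t + 11) - 7*t^2 + 28*t - 21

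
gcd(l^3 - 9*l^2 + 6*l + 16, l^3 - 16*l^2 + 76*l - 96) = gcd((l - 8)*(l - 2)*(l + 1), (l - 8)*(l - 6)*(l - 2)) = l^2 - 10*l + 16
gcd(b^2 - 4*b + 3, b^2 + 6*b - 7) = b - 1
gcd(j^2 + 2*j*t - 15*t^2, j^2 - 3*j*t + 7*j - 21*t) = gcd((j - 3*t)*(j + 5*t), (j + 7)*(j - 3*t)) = -j + 3*t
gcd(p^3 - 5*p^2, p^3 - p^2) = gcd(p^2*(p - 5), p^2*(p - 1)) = p^2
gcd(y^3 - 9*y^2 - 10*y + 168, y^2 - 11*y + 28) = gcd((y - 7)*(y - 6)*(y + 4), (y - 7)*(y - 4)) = y - 7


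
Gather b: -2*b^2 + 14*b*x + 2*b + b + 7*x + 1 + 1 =-2*b^2 + b*(14*x + 3) + 7*x + 2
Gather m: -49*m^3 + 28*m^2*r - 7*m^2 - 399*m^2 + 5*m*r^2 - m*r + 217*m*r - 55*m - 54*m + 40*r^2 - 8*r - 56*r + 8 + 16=-49*m^3 + m^2*(28*r - 406) + m*(5*r^2 + 216*r - 109) + 40*r^2 - 64*r + 24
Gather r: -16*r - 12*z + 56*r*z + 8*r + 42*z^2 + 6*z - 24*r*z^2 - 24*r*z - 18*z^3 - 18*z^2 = r*(-24*z^2 + 32*z - 8) - 18*z^3 + 24*z^2 - 6*z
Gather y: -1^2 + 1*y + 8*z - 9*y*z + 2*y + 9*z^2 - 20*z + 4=y*(3 - 9*z) + 9*z^2 - 12*z + 3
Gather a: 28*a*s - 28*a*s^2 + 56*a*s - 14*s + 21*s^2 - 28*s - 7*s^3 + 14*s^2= a*(-28*s^2 + 84*s) - 7*s^3 + 35*s^2 - 42*s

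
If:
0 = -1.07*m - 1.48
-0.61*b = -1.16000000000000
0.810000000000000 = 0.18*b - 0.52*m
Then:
No Solution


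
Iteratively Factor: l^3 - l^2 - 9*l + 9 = (l - 1)*(l^2 - 9) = (l - 1)*(l + 3)*(l - 3)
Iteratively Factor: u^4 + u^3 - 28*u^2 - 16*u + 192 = (u - 3)*(u^3 + 4*u^2 - 16*u - 64) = (u - 3)*(u + 4)*(u^2 - 16) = (u - 4)*(u - 3)*(u + 4)*(u + 4)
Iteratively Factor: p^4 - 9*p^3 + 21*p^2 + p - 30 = (p - 3)*(p^3 - 6*p^2 + 3*p + 10) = (p - 3)*(p + 1)*(p^2 - 7*p + 10) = (p - 5)*(p - 3)*(p + 1)*(p - 2)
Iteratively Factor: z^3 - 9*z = (z - 3)*(z^2 + 3*z) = z*(z - 3)*(z + 3)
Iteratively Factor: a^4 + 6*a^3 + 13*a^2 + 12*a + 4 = (a + 2)*(a^3 + 4*a^2 + 5*a + 2) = (a + 1)*(a + 2)*(a^2 + 3*a + 2) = (a + 1)*(a + 2)^2*(a + 1)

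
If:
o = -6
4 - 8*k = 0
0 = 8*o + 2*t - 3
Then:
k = 1/2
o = -6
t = 51/2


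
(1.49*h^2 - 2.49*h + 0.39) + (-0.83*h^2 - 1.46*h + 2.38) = 0.66*h^2 - 3.95*h + 2.77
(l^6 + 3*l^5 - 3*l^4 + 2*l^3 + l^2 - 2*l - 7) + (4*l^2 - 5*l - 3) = l^6 + 3*l^5 - 3*l^4 + 2*l^3 + 5*l^2 - 7*l - 10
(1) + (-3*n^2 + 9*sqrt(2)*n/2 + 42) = -3*n^2 + 9*sqrt(2)*n/2 + 43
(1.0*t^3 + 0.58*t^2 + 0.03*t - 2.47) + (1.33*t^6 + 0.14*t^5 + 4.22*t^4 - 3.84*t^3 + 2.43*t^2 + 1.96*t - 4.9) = 1.33*t^6 + 0.14*t^5 + 4.22*t^4 - 2.84*t^3 + 3.01*t^2 + 1.99*t - 7.37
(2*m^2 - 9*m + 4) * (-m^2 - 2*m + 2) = -2*m^4 + 5*m^3 + 18*m^2 - 26*m + 8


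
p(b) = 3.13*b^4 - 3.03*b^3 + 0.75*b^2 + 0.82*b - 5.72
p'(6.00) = 2386.90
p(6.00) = 3428.20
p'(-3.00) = -423.53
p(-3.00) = 333.91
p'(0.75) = 2.11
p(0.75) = -4.97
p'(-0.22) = -0.08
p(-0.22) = -5.82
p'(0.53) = 0.93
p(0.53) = -5.28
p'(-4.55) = -1373.53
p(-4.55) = 1632.99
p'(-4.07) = -999.95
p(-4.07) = 1066.51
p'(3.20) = 322.79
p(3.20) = 233.50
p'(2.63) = 169.65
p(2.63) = 96.25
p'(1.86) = 52.73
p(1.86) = 16.36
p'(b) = 12.52*b^3 - 9.09*b^2 + 1.5*b + 0.82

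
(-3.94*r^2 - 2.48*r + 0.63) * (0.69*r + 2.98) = -2.7186*r^3 - 13.4524*r^2 - 6.9557*r + 1.8774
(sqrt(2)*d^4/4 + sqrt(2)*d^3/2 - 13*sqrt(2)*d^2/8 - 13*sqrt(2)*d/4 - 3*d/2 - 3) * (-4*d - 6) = -sqrt(2)*d^5 - 7*sqrt(2)*d^4/2 + 7*sqrt(2)*d^3/2 + 6*d^2 + 91*sqrt(2)*d^2/4 + 21*d + 39*sqrt(2)*d/2 + 18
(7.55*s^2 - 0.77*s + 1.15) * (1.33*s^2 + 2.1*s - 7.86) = 10.0415*s^4 + 14.8309*s^3 - 59.4305*s^2 + 8.4672*s - 9.039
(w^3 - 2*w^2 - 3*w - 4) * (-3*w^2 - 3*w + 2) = -3*w^5 + 3*w^4 + 17*w^3 + 17*w^2 + 6*w - 8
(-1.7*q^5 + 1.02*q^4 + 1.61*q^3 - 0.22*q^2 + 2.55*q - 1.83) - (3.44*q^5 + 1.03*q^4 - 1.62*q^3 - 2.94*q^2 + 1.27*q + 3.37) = -5.14*q^5 - 0.01*q^4 + 3.23*q^3 + 2.72*q^2 + 1.28*q - 5.2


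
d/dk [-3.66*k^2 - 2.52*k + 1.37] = -7.32*k - 2.52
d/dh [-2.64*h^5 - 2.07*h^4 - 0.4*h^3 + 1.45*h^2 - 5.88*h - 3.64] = -13.2*h^4 - 8.28*h^3 - 1.2*h^2 + 2.9*h - 5.88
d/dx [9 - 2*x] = -2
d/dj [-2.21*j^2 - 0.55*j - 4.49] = -4.42*j - 0.55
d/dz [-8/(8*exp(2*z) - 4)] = 8*exp(2*z)/(2*exp(2*z) - 1)^2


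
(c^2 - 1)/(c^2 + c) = (c - 1)/c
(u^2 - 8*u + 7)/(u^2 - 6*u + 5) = (u - 7)/(u - 5)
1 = 1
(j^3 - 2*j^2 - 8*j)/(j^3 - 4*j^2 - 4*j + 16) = j/(j - 2)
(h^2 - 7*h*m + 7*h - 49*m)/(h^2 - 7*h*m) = (h + 7)/h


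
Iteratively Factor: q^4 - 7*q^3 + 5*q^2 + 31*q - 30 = (q - 3)*(q^3 - 4*q^2 - 7*q + 10) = (q - 3)*(q + 2)*(q^2 - 6*q + 5) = (q - 5)*(q - 3)*(q + 2)*(q - 1)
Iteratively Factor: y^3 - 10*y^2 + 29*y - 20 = (y - 4)*(y^2 - 6*y + 5) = (y - 5)*(y - 4)*(y - 1)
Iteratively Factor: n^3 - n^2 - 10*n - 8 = (n + 2)*(n^2 - 3*n - 4) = (n - 4)*(n + 2)*(n + 1)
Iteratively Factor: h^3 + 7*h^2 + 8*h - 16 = (h + 4)*(h^2 + 3*h - 4) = (h + 4)^2*(h - 1)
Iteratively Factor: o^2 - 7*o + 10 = (o - 2)*(o - 5)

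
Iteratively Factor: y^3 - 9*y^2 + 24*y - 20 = (y - 5)*(y^2 - 4*y + 4) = (y - 5)*(y - 2)*(y - 2)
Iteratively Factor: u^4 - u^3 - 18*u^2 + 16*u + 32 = (u - 2)*(u^3 + u^2 - 16*u - 16) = (u - 4)*(u - 2)*(u^2 + 5*u + 4) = (u - 4)*(u - 2)*(u + 1)*(u + 4)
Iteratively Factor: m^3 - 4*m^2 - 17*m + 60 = (m + 4)*(m^2 - 8*m + 15) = (m - 5)*(m + 4)*(m - 3)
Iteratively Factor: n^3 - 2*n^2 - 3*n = (n)*(n^2 - 2*n - 3) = n*(n - 3)*(n + 1)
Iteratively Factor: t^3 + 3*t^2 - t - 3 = (t + 1)*(t^2 + 2*t - 3) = (t - 1)*(t + 1)*(t + 3)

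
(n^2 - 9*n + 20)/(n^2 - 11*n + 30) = (n - 4)/(n - 6)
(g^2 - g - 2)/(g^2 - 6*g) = (g^2 - g - 2)/(g*(g - 6))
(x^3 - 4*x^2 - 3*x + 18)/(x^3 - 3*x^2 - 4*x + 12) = (x - 3)/(x - 2)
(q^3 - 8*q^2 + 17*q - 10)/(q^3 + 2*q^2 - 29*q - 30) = (q^2 - 3*q + 2)/(q^2 + 7*q + 6)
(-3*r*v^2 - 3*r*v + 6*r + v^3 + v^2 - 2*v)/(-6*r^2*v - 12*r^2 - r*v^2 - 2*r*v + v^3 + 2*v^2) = (v - 1)/(2*r + v)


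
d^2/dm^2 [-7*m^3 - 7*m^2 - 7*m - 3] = -42*m - 14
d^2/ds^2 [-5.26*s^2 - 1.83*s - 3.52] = -10.5200000000000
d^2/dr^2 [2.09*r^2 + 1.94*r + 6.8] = 4.18000000000000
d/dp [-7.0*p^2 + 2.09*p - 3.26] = 2.09 - 14.0*p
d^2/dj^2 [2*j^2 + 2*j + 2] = 4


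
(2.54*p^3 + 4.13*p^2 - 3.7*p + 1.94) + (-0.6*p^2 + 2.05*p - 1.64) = 2.54*p^3 + 3.53*p^2 - 1.65*p + 0.3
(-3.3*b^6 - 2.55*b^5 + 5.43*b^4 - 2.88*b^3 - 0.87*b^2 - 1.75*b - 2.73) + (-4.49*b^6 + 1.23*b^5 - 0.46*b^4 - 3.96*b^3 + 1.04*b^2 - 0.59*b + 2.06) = -7.79*b^6 - 1.32*b^5 + 4.97*b^4 - 6.84*b^3 + 0.17*b^2 - 2.34*b - 0.67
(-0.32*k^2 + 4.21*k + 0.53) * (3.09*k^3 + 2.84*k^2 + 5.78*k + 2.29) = -0.9888*k^5 + 12.1001*k^4 + 11.7445*k^3 + 25.1062*k^2 + 12.7043*k + 1.2137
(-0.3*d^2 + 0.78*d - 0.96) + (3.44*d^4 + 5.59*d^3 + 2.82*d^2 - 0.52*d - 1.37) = 3.44*d^4 + 5.59*d^3 + 2.52*d^2 + 0.26*d - 2.33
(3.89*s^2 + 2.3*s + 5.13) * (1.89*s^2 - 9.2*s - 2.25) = 7.3521*s^4 - 31.441*s^3 - 20.2168*s^2 - 52.371*s - 11.5425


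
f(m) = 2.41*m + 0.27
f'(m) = 2.41000000000000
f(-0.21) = -0.24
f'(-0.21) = 2.41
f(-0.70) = -1.42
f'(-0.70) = 2.41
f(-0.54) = -1.03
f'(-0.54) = 2.41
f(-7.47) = -17.73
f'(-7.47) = 2.41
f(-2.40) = -5.51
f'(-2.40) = 2.41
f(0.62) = 1.76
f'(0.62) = 2.41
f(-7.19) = -17.06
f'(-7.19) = 2.41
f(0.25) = 0.87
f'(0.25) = 2.41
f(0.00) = 0.27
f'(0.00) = 2.41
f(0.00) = 0.27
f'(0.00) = 2.41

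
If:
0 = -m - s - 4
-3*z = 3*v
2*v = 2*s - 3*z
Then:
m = -z/2 - 4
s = z/2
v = -z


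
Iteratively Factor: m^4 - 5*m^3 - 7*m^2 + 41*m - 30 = (m + 3)*(m^3 - 8*m^2 + 17*m - 10) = (m - 1)*(m + 3)*(m^2 - 7*m + 10) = (m - 2)*(m - 1)*(m + 3)*(m - 5)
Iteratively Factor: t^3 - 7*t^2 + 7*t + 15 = (t - 5)*(t^2 - 2*t - 3) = (t - 5)*(t - 3)*(t + 1)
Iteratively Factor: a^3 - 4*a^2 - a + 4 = (a + 1)*(a^2 - 5*a + 4) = (a - 1)*(a + 1)*(a - 4)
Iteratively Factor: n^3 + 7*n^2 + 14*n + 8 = (n + 4)*(n^2 + 3*n + 2) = (n + 2)*(n + 4)*(n + 1)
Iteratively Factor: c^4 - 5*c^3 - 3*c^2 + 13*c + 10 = (c - 5)*(c^3 - 3*c - 2) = (c - 5)*(c + 1)*(c^2 - c - 2) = (c - 5)*(c + 1)^2*(c - 2)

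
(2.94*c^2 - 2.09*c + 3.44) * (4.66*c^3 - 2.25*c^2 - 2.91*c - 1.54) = 13.7004*c^5 - 16.3544*c^4 + 12.1775*c^3 - 6.1857*c^2 - 6.7918*c - 5.2976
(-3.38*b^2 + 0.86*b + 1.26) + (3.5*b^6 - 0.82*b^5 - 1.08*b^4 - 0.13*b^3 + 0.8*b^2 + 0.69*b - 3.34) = 3.5*b^6 - 0.82*b^5 - 1.08*b^4 - 0.13*b^3 - 2.58*b^2 + 1.55*b - 2.08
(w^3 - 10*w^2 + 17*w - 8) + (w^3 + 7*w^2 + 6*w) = 2*w^3 - 3*w^2 + 23*w - 8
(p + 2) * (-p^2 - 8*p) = -p^3 - 10*p^2 - 16*p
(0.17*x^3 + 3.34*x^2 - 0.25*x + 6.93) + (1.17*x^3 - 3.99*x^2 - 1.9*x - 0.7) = 1.34*x^3 - 0.65*x^2 - 2.15*x + 6.23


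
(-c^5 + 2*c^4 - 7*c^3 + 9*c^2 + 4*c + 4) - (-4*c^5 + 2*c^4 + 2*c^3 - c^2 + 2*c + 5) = 3*c^5 - 9*c^3 + 10*c^2 + 2*c - 1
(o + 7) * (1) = o + 7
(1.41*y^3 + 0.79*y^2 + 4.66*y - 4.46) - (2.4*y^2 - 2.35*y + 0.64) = 1.41*y^3 - 1.61*y^2 + 7.01*y - 5.1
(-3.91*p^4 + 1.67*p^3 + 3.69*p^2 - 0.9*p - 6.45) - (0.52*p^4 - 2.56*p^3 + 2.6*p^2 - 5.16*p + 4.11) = -4.43*p^4 + 4.23*p^3 + 1.09*p^2 + 4.26*p - 10.56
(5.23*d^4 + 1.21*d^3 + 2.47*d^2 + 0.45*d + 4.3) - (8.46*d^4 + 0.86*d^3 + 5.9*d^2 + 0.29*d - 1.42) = -3.23*d^4 + 0.35*d^3 - 3.43*d^2 + 0.16*d + 5.72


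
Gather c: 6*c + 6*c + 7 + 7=12*c + 14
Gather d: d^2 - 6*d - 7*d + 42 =d^2 - 13*d + 42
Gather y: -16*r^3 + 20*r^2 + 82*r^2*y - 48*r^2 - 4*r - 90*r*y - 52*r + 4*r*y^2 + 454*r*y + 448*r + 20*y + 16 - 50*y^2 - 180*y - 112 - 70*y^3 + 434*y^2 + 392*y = -16*r^3 - 28*r^2 + 392*r - 70*y^3 + y^2*(4*r + 384) + y*(82*r^2 + 364*r + 232) - 96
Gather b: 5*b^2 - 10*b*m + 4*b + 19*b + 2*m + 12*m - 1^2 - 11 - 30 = 5*b^2 + b*(23 - 10*m) + 14*m - 42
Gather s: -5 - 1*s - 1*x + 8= -s - x + 3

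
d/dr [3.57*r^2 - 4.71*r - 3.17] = 7.14*r - 4.71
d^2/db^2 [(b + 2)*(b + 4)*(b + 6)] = 6*b + 24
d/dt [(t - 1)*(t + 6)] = 2*t + 5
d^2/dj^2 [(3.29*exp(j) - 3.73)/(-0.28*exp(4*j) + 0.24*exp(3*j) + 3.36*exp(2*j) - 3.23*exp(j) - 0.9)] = (-2.321424*exp(8*j) + 7.11088*exp(7*j) - 0.332639999999969*exp(6*j) - 21.35646*exp(5*j) + 0.608524000000045*exp(4*j) + 102.674448*exp(3*j) - 173.885472*exp(2*j) + 93.596827*exp(j) - 13.50801)*exp(j)/(0.021952*exp(12*j) - 0.056448*exp(11*j) - 0.741888*exp(10*j) + 2.100624*exp(9*j) + 7.812*exp(8*j) - 26.165952*exp(7*j) - 18.466188*exp(6*j) + 111.122856*exp(5*j) - 78.187392*exp(4*j) - 25.490053*exp(3*j) + 20.00403*exp(2*j) + 7.8489*exp(j) + 0.729)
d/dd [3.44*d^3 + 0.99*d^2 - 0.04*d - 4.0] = 10.32*d^2 + 1.98*d - 0.04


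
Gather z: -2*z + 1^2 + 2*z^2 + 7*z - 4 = 2*z^2 + 5*z - 3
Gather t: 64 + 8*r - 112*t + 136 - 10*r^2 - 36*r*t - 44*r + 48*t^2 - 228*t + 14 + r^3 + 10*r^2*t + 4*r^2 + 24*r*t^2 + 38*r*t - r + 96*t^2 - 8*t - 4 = r^3 - 6*r^2 - 37*r + t^2*(24*r + 144) + t*(10*r^2 + 2*r - 348) + 210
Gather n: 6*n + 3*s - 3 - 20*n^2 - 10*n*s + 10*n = -20*n^2 + n*(16 - 10*s) + 3*s - 3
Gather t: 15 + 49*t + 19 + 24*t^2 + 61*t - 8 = 24*t^2 + 110*t + 26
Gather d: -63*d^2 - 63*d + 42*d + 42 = -63*d^2 - 21*d + 42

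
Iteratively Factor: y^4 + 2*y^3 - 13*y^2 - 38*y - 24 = (y + 2)*(y^3 - 13*y - 12) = (y - 4)*(y + 2)*(y^2 + 4*y + 3) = (y - 4)*(y + 2)*(y + 3)*(y + 1)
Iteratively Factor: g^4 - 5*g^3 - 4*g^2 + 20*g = (g - 2)*(g^3 - 3*g^2 - 10*g) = g*(g - 2)*(g^2 - 3*g - 10) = g*(g - 2)*(g + 2)*(g - 5)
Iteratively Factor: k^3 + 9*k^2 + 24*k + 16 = (k + 1)*(k^2 + 8*k + 16) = (k + 1)*(k + 4)*(k + 4)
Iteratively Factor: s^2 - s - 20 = (s - 5)*(s + 4)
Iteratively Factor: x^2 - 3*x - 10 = (x + 2)*(x - 5)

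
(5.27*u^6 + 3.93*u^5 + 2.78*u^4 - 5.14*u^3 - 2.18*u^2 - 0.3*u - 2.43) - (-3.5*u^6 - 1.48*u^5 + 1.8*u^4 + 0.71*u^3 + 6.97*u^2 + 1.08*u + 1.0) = 8.77*u^6 + 5.41*u^5 + 0.98*u^4 - 5.85*u^3 - 9.15*u^2 - 1.38*u - 3.43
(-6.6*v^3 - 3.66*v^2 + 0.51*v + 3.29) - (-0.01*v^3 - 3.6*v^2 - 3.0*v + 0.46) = -6.59*v^3 - 0.0600000000000001*v^2 + 3.51*v + 2.83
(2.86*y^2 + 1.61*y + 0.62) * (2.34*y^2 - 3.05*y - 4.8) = 6.6924*y^4 - 4.9556*y^3 - 17.1877*y^2 - 9.619*y - 2.976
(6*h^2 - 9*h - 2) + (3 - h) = 6*h^2 - 10*h + 1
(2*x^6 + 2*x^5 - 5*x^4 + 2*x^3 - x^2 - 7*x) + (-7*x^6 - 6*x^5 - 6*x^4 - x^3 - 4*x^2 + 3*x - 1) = -5*x^6 - 4*x^5 - 11*x^4 + x^3 - 5*x^2 - 4*x - 1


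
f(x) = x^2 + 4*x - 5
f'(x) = 2*x + 4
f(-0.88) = -7.75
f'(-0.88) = 2.24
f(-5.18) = 1.11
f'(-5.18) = -6.36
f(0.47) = -2.90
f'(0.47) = 4.94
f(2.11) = 7.89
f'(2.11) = 8.22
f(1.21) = 1.30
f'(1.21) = 6.42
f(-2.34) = -8.88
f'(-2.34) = -0.68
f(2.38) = 10.18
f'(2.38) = 8.76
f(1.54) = 3.53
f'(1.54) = 7.08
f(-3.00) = -8.00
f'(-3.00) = -2.00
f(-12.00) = 91.00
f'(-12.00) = -20.00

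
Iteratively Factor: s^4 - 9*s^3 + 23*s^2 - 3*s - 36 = (s + 1)*(s^3 - 10*s^2 + 33*s - 36) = (s - 3)*(s + 1)*(s^2 - 7*s + 12) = (s - 4)*(s - 3)*(s + 1)*(s - 3)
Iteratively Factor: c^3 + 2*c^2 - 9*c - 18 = (c - 3)*(c^2 + 5*c + 6) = (c - 3)*(c + 2)*(c + 3)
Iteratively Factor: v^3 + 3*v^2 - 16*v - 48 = (v - 4)*(v^2 + 7*v + 12) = (v - 4)*(v + 4)*(v + 3)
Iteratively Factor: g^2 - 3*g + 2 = (g - 1)*(g - 2)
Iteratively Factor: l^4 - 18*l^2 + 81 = (l + 3)*(l^3 - 3*l^2 - 9*l + 27) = (l - 3)*(l + 3)*(l^2 - 9) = (l - 3)*(l + 3)^2*(l - 3)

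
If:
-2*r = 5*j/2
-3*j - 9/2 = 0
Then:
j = -3/2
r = 15/8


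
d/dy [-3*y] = -3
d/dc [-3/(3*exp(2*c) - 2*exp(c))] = 6*(3*exp(c) - 1)*exp(-c)/(3*exp(c) - 2)^2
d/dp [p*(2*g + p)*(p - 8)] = 4*g*p - 16*g + 3*p^2 - 16*p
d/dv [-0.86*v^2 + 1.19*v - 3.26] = 1.19 - 1.72*v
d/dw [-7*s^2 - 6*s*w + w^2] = -6*s + 2*w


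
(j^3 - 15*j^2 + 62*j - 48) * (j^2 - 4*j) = j^5 - 19*j^4 + 122*j^3 - 296*j^2 + 192*j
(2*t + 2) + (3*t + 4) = 5*t + 6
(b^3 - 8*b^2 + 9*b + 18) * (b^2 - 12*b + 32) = b^5 - 20*b^4 + 137*b^3 - 346*b^2 + 72*b + 576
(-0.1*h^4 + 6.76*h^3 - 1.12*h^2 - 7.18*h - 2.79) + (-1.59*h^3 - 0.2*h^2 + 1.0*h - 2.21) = -0.1*h^4 + 5.17*h^3 - 1.32*h^2 - 6.18*h - 5.0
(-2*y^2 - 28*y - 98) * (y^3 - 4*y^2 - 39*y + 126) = -2*y^5 - 20*y^4 + 92*y^3 + 1232*y^2 + 294*y - 12348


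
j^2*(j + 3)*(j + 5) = j^4 + 8*j^3 + 15*j^2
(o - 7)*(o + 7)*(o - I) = o^3 - I*o^2 - 49*o + 49*I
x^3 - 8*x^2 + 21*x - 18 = (x - 3)^2*(x - 2)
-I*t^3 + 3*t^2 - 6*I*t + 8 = (t - 2*I)*(t + 4*I)*(-I*t + 1)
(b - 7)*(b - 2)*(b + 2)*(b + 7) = b^4 - 53*b^2 + 196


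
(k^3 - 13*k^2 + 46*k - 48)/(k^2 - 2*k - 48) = (k^2 - 5*k + 6)/(k + 6)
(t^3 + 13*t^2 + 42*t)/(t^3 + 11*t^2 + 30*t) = (t + 7)/(t + 5)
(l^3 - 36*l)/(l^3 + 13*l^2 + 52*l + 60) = l*(l - 6)/(l^2 + 7*l + 10)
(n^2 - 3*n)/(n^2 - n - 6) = n/(n + 2)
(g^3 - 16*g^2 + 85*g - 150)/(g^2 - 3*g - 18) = (g^2 - 10*g + 25)/(g + 3)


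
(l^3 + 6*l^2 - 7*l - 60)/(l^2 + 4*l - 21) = (l^2 + 9*l + 20)/(l + 7)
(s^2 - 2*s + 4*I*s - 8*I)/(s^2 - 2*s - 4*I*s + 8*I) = (s + 4*I)/(s - 4*I)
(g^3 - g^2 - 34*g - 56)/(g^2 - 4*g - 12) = (g^2 - 3*g - 28)/(g - 6)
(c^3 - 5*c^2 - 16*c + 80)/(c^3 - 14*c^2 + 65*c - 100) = (c + 4)/(c - 5)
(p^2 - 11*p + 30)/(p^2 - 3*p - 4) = (-p^2 + 11*p - 30)/(-p^2 + 3*p + 4)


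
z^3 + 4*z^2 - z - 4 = (z - 1)*(z + 1)*(z + 4)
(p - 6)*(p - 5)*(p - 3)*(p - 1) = p^4 - 15*p^3 + 77*p^2 - 153*p + 90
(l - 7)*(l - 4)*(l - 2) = l^3 - 13*l^2 + 50*l - 56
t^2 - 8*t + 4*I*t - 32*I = (t - 8)*(t + 4*I)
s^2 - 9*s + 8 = (s - 8)*(s - 1)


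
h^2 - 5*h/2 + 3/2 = (h - 3/2)*(h - 1)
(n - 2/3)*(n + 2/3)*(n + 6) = n^3 + 6*n^2 - 4*n/9 - 8/3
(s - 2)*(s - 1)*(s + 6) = s^3 + 3*s^2 - 16*s + 12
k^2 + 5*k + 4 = (k + 1)*(k + 4)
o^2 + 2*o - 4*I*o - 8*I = (o + 2)*(o - 4*I)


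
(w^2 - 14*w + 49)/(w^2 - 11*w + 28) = (w - 7)/(w - 4)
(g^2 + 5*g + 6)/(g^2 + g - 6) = (g + 2)/(g - 2)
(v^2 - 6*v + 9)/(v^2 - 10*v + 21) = (v - 3)/(v - 7)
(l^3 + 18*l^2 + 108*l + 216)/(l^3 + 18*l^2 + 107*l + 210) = (l^2 + 12*l + 36)/(l^2 + 12*l + 35)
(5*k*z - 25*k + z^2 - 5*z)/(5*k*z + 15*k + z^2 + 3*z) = (z - 5)/(z + 3)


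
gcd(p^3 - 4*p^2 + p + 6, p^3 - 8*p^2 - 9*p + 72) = p - 3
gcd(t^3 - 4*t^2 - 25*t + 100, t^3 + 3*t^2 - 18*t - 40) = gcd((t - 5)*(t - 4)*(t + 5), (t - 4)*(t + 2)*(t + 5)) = t^2 + t - 20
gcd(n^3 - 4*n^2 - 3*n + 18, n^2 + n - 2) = n + 2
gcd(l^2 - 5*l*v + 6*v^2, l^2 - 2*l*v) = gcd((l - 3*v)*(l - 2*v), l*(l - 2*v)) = -l + 2*v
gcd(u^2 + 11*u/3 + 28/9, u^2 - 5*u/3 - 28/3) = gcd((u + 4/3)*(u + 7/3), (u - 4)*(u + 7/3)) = u + 7/3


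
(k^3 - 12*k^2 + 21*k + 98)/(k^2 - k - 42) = (k^2 - 5*k - 14)/(k + 6)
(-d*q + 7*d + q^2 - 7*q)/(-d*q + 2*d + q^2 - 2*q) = (q - 7)/(q - 2)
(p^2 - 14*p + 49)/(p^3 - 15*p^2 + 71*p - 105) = (p - 7)/(p^2 - 8*p + 15)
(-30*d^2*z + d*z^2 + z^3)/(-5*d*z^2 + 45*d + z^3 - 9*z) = z*(6*d + z)/(z^2 - 9)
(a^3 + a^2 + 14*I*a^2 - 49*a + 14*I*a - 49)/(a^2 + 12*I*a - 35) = (a^2 + a*(1 + 7*I) + 7*I)/(a + 5*I)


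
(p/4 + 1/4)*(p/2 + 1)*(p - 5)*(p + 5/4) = p^4/8 - 3*p^3/32 - 31*p^2/16 - 105*p/32 - 25/16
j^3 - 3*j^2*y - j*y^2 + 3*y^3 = (j - 3*y)*(j - y)*(j + y)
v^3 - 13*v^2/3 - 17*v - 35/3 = (v - 7)*(v + 1)*(v + 5/3)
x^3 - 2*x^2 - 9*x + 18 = (x - 3)*(x - 2)*(x + 3)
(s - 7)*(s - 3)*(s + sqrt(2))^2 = s^4 - 10*s^3 + 2*sqrt(2)*s^3 - 20*sqrt(2)*s^2 + 23*s^2 - 20*s + 42*sqrt(2)*s + 42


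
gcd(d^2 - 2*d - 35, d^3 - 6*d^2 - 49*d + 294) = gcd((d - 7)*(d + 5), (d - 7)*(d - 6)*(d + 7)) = d - 7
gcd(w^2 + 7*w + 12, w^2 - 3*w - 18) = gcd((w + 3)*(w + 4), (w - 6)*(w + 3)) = w + 3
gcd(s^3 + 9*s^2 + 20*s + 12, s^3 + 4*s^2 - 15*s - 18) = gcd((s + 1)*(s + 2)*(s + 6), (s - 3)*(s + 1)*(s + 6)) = s^2 + 7*s + 6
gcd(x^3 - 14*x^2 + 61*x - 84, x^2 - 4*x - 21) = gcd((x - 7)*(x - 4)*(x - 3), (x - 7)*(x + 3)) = x - 7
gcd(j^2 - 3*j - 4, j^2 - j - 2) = j + 1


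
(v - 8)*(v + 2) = v^2 - 6*v - 16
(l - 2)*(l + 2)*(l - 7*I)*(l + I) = l^4 - 6*I*l^3 + 3*l^2 + 24*I*l - 28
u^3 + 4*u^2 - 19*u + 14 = (u - 2)*(u - 1)*(u + 7)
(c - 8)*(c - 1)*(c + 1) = c^3 - 8*c^2 - c + 8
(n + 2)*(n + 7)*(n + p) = n^3 + n^2*p + 9*n^2 + 9*n*p + 14*n + 14*p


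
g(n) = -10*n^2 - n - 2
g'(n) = -20*n - 1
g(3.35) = -117.58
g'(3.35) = -68.00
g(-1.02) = -11.38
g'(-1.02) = 19.40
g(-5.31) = -278.65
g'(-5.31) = 105.20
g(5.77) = -340.70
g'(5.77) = -116.40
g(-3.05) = -91.98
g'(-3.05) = 60.00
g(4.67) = -224.76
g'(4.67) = -94.40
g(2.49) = -66.49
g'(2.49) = -50.80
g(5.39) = -297.91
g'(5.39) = -108.80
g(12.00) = -1454.00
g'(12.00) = -241.00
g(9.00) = -821.00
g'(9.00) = -181.00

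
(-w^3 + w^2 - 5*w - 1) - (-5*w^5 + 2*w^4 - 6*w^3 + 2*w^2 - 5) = 5*w^5 - 2*w^4 + 5*w^3 - w^2 - 5*w + 4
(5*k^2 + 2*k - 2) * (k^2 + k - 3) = 5*k^4 + 7*k^3 - 15*k^2 - 8*k + 6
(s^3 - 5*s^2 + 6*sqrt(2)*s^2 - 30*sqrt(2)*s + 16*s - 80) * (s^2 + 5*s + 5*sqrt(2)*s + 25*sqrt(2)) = s^5 + 11*sqrt(2)*s^4 + 51*s^3 - 195*sqrt(2)*s^2 - 1900*s - 2000*sqrt(2)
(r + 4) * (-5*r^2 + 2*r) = -5*r^3 - 18*r^2 + 8*r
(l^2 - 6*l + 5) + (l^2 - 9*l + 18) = 2*l^2 - 15*l + 23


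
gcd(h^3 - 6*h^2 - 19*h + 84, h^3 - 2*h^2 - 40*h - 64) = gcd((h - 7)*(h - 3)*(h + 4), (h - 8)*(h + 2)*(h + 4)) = h + 4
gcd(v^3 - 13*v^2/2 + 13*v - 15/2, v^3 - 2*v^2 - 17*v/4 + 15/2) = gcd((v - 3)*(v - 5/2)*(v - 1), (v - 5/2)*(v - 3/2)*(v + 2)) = v - 5/2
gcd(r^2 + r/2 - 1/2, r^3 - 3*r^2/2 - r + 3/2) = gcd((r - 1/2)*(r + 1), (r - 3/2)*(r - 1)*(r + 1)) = r + 1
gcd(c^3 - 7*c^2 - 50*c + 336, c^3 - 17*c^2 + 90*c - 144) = c^2 - 14*c + 48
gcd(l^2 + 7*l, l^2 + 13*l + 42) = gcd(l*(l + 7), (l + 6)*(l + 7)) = l + 7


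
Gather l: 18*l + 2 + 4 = 18*l + 6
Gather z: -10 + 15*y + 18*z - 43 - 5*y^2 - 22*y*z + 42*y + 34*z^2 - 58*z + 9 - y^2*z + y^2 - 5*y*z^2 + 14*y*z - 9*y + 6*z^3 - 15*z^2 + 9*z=-4*y^2 + 48*y + 6*z^3 + z^2*(19 - 5*y) + z*(-y^2 - 8*y - 31) - 44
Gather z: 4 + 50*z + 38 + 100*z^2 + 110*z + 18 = 100*z^2 + 160*z + 60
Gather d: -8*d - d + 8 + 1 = 9 - 9*d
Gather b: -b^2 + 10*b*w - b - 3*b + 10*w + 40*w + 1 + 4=-b^2 + b*(10*w - 4) + 50*w + 5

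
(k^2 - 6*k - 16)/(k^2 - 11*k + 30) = (k^2 - 6*k - 16)/(k^2 - 11*k + 30)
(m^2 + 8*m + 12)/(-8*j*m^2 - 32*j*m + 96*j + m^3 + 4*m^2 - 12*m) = (-m - 2)/(8*j*m - 16*j - m^2 + 2*m)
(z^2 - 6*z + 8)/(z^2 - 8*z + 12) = (z - 4)/(z - 6)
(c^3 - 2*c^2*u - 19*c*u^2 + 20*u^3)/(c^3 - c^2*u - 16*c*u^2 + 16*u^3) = (-c + 5*u)/(-c + 4*u)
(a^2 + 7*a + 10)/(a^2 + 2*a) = (a + 5)/a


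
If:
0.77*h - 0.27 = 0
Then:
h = 0.35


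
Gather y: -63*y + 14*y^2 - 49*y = 14*y^2 - 112*y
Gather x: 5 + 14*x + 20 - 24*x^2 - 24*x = -24*x^2 - 10*x + 25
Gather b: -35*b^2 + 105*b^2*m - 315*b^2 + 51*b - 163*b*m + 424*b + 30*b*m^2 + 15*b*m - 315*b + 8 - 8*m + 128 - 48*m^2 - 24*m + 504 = b^2*(105*m - 350) + b*(30*m^2 - 148*m + 160) - 48*m^2 - 32*m + 640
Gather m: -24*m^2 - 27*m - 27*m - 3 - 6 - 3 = -24*m^2 - 54*m - 12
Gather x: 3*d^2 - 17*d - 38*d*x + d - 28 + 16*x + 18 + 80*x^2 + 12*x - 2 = 3*d^2 - 16*d + 80*x^2 + x*(28 - 38*d) - 12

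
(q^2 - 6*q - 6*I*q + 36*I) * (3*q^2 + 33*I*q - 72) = 3*q^4 - 18*q^3 + 15*I*q^3 + 126*q^2 - 90*I*q^2 - 756*q + 432*I*q - 2592*I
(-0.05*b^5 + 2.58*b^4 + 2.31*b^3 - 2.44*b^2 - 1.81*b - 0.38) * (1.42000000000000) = -0.071*b^5 + 3.6636*b^4 + 3.2802*b^3 - 3.4648*b^2 - 2.5702*b - 0.5396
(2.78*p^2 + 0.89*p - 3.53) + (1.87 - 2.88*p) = 2.78*p^2 - 1.99*p - 1.66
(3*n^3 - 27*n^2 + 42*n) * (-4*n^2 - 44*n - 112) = -12*n^5 - 24*n^4 + 684*n^3 + 1176*n^2 - 4704*n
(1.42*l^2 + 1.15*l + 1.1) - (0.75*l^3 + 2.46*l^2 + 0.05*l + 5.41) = -0.75*l^3 - 1.04*l^2 + 1.1*l - 4.31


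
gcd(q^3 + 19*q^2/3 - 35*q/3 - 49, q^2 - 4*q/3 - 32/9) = 1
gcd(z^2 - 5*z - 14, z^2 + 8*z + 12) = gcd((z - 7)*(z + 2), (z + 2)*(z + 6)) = z + 2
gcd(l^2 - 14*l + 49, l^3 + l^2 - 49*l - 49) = l - 7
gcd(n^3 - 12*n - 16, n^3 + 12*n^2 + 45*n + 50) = n + 2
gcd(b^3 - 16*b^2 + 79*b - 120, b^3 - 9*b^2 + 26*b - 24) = b - 3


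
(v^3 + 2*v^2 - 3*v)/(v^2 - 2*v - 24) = v*(-v^2 - 2*v + 3)/(-v^2 + 2*v + 24)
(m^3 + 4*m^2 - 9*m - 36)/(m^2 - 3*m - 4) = (-m^3 - 4*m^2 + 9*m + 36)/(-m^2 + 3*m + 4)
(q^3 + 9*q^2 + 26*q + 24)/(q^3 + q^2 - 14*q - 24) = (q + 4)/(q - 4)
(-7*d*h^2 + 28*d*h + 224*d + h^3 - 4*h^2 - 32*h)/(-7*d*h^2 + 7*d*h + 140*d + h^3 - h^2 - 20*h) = (h - 8)/(h - 5)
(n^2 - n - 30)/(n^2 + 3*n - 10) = (n - 6)/(n - 2)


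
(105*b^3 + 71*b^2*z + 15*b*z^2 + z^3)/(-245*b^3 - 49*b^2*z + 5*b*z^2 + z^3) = (3*b + z)/(-7*b + z)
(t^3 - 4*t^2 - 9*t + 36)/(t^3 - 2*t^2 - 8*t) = (t^2 - 9)/(t*(t + 2))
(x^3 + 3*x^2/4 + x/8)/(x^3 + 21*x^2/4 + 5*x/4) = (x + 1/2)/(x + 5)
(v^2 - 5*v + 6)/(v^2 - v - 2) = (v - 3)/(v + 1)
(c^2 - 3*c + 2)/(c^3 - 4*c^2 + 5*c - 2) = 1/(c - 1)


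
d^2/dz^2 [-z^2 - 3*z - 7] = -2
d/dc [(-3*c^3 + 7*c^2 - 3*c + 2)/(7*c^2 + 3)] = (-21*c^4 - 6*c^2 + 14*c - 9)/(49*c^4 + 42*c^2 + 9)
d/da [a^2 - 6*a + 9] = 2*a - 6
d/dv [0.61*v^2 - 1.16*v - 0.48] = 1.22*v - 1.16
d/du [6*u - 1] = 6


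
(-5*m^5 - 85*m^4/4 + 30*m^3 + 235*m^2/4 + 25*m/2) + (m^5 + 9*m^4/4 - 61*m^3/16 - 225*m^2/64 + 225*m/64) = -4*m^5 - 19*m^4 + 419*m^3/16 + 3535*m^2/64 + 1025*m/64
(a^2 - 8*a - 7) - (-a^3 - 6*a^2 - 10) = a^3 + 7*a^2 - 8*a + 3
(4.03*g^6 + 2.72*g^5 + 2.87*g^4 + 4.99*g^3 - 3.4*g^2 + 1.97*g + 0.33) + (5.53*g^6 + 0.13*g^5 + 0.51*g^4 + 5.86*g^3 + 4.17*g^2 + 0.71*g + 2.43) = 9.56*g^6 + 2.85*g^5 + 3.38*g^4 + 10.85*g^3 + 0.77*g^2 + 2.68*g + 2.76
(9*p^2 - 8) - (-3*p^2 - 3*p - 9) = 12*p^2 + 3*p + 1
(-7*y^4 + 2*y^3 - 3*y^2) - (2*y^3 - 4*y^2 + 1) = -7*y^4 + y^2 - 1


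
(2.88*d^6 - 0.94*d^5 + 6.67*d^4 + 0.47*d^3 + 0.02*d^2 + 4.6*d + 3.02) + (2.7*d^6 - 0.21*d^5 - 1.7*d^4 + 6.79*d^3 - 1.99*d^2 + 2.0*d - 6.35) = 5.58*d^6 - 1.15*d^5 + 4.97*d^4 + 7.26*d^3 - 1.97*d^2 + 6.6*d - 3.33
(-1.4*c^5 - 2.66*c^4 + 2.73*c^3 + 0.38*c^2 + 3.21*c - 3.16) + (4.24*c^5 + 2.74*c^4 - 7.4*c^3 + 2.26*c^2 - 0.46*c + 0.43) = 2.84*c^5 + 0.0800000000000001*c^4 - 4.67*c^3 + 2.64*c^2 + 2.75*c - 2.73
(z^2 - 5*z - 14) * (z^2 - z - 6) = z^4 - 6*z^3 - 15*z^2 + 44*z + 84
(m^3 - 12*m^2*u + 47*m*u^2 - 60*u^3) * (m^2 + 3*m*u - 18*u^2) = m^5 - 9*m^4*u - 7*m^3*u^2 + 297*m^2*u^3 - 1026*m*u^4 + 1080*u^5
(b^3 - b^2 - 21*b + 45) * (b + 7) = b^4 + 6*b^3 - 28*b^2 - 102*b + 315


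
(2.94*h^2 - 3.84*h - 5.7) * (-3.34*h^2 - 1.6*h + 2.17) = -9.8196*h^4 + 8.1216*h^3 + 31.5618*h^2 + 0.787200000000002*h - 12.369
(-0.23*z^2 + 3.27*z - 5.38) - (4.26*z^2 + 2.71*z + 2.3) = -4.49*z^2 + 0.56*z - 7.68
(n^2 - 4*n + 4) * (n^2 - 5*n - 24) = n^4 - 9*n^3 + 76*n - 96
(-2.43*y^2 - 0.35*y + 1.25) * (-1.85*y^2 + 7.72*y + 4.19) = 4.4955*y^4 - 18.1121*y^3 - 15.1962*y^2 + 8.1835*y + 5.2375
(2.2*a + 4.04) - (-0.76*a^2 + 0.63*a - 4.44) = 0.76*a^2 + 1.57*a + 8.48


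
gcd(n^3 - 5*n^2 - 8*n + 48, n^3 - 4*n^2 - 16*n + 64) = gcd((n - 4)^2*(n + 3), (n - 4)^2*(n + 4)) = n^2 - 8*n + 16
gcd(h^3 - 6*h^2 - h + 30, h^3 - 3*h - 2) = 1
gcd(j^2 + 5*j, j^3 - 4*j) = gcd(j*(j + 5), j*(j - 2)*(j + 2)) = j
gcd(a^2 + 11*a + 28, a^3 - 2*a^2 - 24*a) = a + 4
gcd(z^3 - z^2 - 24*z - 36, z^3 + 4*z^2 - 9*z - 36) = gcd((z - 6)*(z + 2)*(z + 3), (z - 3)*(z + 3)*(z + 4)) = z + 3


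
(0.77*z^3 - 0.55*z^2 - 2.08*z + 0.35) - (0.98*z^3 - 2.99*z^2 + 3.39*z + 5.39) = -0.21*z^3 + 2.44*z^2 - 5.47*z - 5.04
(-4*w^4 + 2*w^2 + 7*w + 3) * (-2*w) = 8*w^5 - 4*w^3 - 14*w^2 - 6*w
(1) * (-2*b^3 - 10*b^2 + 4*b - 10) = -2*b^3 - 10*b^2 + 4*b - 10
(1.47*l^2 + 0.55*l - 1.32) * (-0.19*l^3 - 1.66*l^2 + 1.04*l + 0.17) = -0.2793*l^5 - 2.5447*l^4 + 0.8666*l^3 + 3.0131*l^2 - 1.2793*l - 0.2244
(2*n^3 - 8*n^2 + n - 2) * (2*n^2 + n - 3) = 4*n^5 - 14*n^4 - 12*n^3 + 21*n^2 - 5*n + 6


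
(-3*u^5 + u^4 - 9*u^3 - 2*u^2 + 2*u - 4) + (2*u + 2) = -3*u^5 + u^4 - 9*u^3 - 2*u^2 + 4*u - 2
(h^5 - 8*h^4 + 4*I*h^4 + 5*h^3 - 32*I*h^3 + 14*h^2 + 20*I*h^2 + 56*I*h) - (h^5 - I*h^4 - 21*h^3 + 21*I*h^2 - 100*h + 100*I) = -8*h^4 + 5*I*h^4 + 26*h^3 - 32*I*h^3 + 14*h^2 - I*h^2 + 100*h + 56*I*h - 100*I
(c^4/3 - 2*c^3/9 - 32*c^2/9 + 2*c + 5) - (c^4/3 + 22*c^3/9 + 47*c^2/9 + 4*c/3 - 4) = -8*c^3/3 - 79*c^2/9 + 2*c/3 + 9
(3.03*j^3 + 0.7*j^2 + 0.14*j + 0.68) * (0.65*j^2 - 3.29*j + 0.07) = 1.9695*j^5 - 9.5137*j^4 - 1.9999*j^3 + 0.0304*j^2 - 2.2274*j + 0.0476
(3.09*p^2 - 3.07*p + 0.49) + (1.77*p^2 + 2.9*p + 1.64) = 4.86*p^2 - 0.17*p + 2.13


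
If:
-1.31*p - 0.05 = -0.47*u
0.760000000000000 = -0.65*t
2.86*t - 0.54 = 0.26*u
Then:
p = -5.40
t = -1.17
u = -14.94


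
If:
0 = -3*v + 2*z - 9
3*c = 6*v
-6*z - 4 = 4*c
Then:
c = -62/17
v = -31/17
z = 30/17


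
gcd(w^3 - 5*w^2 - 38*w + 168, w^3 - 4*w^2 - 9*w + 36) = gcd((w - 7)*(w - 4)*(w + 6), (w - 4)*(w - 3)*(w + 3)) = w - 4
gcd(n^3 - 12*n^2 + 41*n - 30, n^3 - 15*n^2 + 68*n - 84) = n - 6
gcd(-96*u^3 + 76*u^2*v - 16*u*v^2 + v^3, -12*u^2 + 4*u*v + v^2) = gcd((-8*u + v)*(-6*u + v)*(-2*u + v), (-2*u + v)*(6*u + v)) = 2*u - v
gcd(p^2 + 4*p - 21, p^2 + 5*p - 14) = p + 7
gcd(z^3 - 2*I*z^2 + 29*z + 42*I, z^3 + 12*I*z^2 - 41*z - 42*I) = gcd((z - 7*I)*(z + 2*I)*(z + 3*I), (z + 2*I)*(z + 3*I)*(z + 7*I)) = z^2 + 5*I*z - 6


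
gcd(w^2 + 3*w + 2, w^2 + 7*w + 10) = w + 2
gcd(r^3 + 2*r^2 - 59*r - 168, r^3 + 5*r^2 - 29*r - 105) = r^2 + 10*r + 21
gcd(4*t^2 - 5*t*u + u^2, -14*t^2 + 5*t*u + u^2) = 1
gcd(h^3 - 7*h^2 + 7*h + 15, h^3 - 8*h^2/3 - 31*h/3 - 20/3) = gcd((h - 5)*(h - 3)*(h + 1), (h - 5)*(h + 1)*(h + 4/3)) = h^2 - 4*h - 5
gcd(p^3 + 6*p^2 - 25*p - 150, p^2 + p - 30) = p^2 + p - 30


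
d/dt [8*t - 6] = 8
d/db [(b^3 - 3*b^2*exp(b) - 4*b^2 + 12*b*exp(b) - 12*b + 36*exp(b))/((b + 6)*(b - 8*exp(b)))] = ((b + 6)*(b - 8*exp(b))*(-3*b^2*exp(b) + 3*b^2 + 6*b*exp(b) - 8*b + 48*exp(b) - 12) + (b + 6)*(8*exp(b) - 1)*(b^3 - 3*b^2*exp(b) - 4*b^2 + 12*b*exp(b) - 12*b + 36*exp(b)) + (b - 8*exp(b))*(-b^3 + 3*b^2*exp(b) + 4*b^2 - 12*b*exp(b) + 12*b - 36*exp(b)))/((b + 6)^2*(b - 8*exp(b))^2)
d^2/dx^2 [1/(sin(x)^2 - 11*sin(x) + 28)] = (-4*sin(x)^4 + 33*sin(x)^3 - 3*sin(x)^2 - 374*sin(x) + 186)/(sin(x)^2 - 11*sin(x) + 28)^3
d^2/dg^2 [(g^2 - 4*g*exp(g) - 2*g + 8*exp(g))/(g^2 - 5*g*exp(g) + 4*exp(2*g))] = (g^2*exp(g) + g*exp(2*g) - 4*g*exp(g) - 4*exp(2*g) + 10*exp(g) - 4)/(g^3 - 3*g^2*exp(g) + 3*g*exp(2*g) - exp(3*g))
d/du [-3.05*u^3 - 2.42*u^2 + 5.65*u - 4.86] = -9.15*u^2 - 4.84*u + 5.65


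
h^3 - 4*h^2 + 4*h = h*(h - 2)^2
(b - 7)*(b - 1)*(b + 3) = b^3 - 5*b^2 - 17*b + 21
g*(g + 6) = g^2 + 6*g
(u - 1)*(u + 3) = u^2 + 2*u - 3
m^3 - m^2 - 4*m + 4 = (m - 2)*(m - 1)*(m + 2)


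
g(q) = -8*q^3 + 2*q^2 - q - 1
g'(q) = -24*q^2 + 4*q - 1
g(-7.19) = 3083.14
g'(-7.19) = -1270.47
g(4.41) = -652.64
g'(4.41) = -450.11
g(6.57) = -2189.99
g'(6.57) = -1010.68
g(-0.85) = 6.21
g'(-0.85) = -21.74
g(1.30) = -16.50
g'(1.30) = -36.36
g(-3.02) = 240.61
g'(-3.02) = -231.97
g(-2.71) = 175.62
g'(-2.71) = -188.10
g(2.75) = -155.00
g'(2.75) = -171.50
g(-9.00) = 6002.00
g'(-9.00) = -1981.00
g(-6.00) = 1805.00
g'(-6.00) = -889.00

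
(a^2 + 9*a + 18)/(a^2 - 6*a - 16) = (a^2 + 9*a + 18)/(a^2 - 6*a - 16)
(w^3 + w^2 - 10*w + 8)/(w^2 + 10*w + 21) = (w^3 + w^2 - 10*w + 8)/(w^2 + 10*w + 21)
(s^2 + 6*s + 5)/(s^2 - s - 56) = (s^2 + 6*s + 5)/(s^2 - s - 56)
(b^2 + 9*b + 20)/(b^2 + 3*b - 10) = (b + 4)/(b - 2)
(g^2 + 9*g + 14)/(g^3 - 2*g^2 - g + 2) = (g^2 + 9*g + 14)/(g^3 - 2*g^2 - g + 2)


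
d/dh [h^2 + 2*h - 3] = 2*h + 2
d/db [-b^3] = -3*b^2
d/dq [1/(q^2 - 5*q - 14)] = (5 - 2*q)/(-q^2 + 5*q + 14)^2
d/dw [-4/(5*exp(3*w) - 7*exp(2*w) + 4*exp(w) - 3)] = (60*exp(2*w) - 56*exp(w) + 16)*exp(w)/(5*exp(3*w) - 7*exp(2*w) + 4*exp(w) - 3)^2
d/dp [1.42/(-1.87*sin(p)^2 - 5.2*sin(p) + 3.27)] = (5.3108*sin(p) + 7.384)*cos(p)/(1.87*sin(p)^2 + 5.2*sin(p) - 3.27)^2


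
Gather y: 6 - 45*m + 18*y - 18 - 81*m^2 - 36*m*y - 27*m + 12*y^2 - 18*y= -81*m^2 - 36*m*y - 72*m + 12*y^2 - 12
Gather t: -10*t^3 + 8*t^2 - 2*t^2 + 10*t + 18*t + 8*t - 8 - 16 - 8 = -10*t^3 + 6*t^2 + 36*t - 32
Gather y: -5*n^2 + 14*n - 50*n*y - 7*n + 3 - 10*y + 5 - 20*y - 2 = -5*n^2 + 7*n + y*(-50*n - 30) + 6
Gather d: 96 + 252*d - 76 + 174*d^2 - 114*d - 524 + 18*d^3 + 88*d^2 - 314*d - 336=18*d^3 + 262*d^2 - 176*d - 840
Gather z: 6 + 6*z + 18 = 6*z + 24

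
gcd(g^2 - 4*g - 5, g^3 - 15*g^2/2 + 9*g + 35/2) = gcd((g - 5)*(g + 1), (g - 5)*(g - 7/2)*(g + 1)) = g^2 - 4*g - 5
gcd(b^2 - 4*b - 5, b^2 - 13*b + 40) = b - 5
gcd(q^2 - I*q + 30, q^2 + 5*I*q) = q + 5*I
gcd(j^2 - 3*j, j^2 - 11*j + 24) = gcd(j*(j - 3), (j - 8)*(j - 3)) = j - 3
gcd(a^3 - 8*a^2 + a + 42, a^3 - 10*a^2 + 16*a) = 1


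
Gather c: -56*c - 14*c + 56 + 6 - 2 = 60 - 70*c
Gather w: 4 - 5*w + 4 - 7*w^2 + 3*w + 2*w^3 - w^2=2*w^3 - 8*w^2 - 2*w + 8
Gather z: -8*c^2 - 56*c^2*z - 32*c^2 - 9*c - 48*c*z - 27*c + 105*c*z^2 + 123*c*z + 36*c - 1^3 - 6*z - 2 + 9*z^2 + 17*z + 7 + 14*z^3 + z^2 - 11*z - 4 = -40*c^2 + 14*z^3 + z^2*(105*c + 10) + z*(-56*c^2 + 75*c)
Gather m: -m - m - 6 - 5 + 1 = -2*m - 10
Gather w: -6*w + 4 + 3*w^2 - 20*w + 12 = 3*w^2 - 26*w + 16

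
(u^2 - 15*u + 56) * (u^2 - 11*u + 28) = u^4 - 26*u^3 + 249*u^2 - 1036*u + 1568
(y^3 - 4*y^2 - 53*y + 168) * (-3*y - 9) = -3*y^4 + 3*y^3 + 195*y^2 - 27*y - 1512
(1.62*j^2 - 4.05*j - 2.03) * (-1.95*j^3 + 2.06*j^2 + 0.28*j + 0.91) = -3.159*j^5 + 11.2347*j^4 - 3.9309*j^3 - 3.8416*j^2 - 4.2539*j - 1.8473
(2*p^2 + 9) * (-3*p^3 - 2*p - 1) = -6*p^5 - 31*p^3 - 2*p^2 - 18*p - 9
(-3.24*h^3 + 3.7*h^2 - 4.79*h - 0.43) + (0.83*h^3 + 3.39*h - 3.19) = -2.41*h^3 + 3.7*h^2 - 1.4*h - 3.62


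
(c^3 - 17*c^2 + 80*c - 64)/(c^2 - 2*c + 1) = (c^2 - 16*c + 64)/(c - 1)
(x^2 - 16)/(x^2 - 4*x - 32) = (x - 4)/(x - 8)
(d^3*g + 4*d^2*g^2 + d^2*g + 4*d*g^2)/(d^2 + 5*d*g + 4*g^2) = d*g*(d + 1)/(d + g)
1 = 1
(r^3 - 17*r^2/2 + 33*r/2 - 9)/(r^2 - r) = r - 15/2 + 9/r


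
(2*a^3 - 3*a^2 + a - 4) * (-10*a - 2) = -20*a^4 + 26*a^3 - 4*a^2 + 38*a + 8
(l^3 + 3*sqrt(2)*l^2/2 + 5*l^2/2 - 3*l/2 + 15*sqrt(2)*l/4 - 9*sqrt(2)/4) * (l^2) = l^5 + 3*sqrt(2)*l^4/2 + 5*l^4/2 - 3*l^3/2 + 15*sqrt(2)*l^3/4 - 9*sqrt(2)*l^2/4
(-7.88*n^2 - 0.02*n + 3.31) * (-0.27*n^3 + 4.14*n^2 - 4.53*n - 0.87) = 2.1276*n^5 - 32.6178*n^4 + 34.7199*n^3 + 20.6496*n^2 - 14.9769*n - 2.8797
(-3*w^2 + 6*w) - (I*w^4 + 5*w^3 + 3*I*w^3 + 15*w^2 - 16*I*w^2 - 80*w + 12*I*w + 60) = -I*w^4 - 5*w^3 - 3*I*w^3 - 18*w^2 + 16*I*w^2 + 86*w - 12*I*w - 60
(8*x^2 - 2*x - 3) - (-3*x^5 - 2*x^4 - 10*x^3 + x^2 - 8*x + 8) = 3*x^5 + 2*x^4 + 10*x^3 + 7*x^2 + 6*x - 11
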